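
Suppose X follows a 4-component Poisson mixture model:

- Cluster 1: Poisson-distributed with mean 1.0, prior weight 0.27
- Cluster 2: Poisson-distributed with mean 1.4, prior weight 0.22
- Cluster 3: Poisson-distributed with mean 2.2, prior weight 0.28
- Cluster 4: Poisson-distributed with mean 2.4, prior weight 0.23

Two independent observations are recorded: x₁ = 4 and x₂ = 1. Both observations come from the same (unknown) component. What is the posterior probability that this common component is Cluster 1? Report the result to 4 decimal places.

Apply Bayes' rule: the posterior for each component is proportional to its prior times its likelihood at x.
Since both observations come from the same component, the likelihood for component k is f_k(x₁)·f_k(x₂).
  p_1 = [e^(−1.0)·1.0^4/4! = 0.0153283] × [0.367879] = 0.00563897
  p_2 = [e^(−1.4)·1.4^4/4! = 0.039472] × [0.345236] = 0.0136271
  p_3 = [e^(−2.2)·2.2^4/4! = 0.108151] × [0.243767] = 0.0263637
  p_4 = [e^(−2.4)·2.4^4/4! = 0.125408] × [0.217723] = 0.0273043
Prior × likelihood for each component:
  π_1·p_1 = 0.27 × 0.00563897 = 0.00152252
  π_2·p_2 = 0.22 × 0.0136271 = 0.00299797
  π_3·p_3 = 0.28 × 0.0263637 = 0.00738184
  π_4·p_4 = 0.23 × 0.0273043 = 0.00627999
Evidence: 0.00152252 + 0.00299797 + 0.00738184 + 0.00627999 = 0.0181823
So the posterior for Cluster 1 is 0.00152252 / 0.0181823 ≈ 0.0837.

0.0837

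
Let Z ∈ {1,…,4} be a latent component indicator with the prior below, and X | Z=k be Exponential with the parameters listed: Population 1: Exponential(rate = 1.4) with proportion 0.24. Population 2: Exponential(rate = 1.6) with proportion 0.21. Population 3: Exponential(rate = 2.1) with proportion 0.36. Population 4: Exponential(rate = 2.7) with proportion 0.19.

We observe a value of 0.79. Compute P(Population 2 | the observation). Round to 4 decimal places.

P(component k | x) = π_k·f_k(x) / marginal(x), where marginal(x) = Σ_j π_j·f_j(x).
Component likelihoods at x = 0.79:
  p_1 = 0.463232
  p_2 = 0.452035
  p_3 = 0.399691
  p_4 = 0.3199
Prior × likelihood for each component:
  π_1·p_1 = 0.24 × 0.463232 = 0.111176
  π_2·p_2 = 0.21 × 0.452035 = 0.0949273
  π_3·p_3 = 0.36 × 0.399691 = 0.143889
  π_4·p_4 = 0.19 × 0.3199 = 0.0607809
Evidence: 0.111176 + 0.0949273 + 0.143889 + 0.0607809 = 0.410773
Responsibility of Population 2: 0.0949273 / 0.410773 ≈ 0.2311

0.2311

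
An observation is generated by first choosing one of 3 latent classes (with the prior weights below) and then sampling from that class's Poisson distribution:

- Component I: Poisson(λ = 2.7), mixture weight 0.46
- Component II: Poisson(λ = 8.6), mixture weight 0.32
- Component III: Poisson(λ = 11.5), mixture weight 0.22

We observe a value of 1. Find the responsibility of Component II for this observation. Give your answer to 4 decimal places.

0.0060

By Bayes' theorem, P(k | x) = π_k f_k(x) / Σ_j π_j f_j(x).
Component likelihoods at x = 1:
  f_I = 0.181455
  f_II = 0.00158331
  f_III = 0.000116496
Unnormalised posteriors:
  π_I·f_I = 0.46 × 0.181455 = 0.0834692
  π_II·f_II = 0.32 × 0.00158331 = 0.000506659
  π_III·f_III = 0.22 × 0.000116496 = 2.56291e-05
Normaliser: 0.0834692 + 0.000506659 + 2.56291e-05 = 0.0840015
P(Component II | data) ≈ 0.0060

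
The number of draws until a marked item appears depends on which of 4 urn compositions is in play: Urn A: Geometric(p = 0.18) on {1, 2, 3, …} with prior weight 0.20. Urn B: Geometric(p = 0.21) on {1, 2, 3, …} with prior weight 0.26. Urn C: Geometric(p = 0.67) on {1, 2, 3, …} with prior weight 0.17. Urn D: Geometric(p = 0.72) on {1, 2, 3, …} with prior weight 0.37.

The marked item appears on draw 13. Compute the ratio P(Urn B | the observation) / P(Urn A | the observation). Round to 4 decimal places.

0.9697

The posterior odds equal the prior odds times the likelihood ratio: (P(Z=i)/P(Z=j))·(f_i(x)/f_j(x)).
Component likelihoods at x = 13:
  L_A = 0.0166356
  L_B = 0.0124092
  L_C = 1.11749e-06
  L_D = 1.67197e-07
Posterior odds = (P(Z=B)·L_B) / (P(Z=A)·L_A) = (0.26·0.0124092) / (0.20·0.0166356) = 0.0032264 / 0.00332712 ≈ 0.9697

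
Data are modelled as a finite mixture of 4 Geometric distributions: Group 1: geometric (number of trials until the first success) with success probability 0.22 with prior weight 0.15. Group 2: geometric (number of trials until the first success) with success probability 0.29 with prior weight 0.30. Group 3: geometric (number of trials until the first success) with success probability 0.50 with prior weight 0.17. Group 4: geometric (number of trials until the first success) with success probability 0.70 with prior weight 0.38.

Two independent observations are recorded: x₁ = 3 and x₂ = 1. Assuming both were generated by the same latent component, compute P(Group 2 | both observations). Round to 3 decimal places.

Posterior ∝ prior × likelihood, so P(k | x) ∝ P(Z=k) f_k(x); normalise over all components.
Since both observations come from the same component, the likelihood for component k is f_k(x₁)·f_k(x₂).
  L_1 = [0.133848] × [0.22] = 0.0294466
  L_2 = [0.146189] × [0.29] = 0.0423948
  L_3 = [0.125] × [0.5] = 0.0625
  L_4 = [0.063] × [0.7] = 0.0441
Unnormalised posteriors:
  P(Z=1)·L_1 = 0.15 × 0.0294466 = 0.00441698
  P(Z=2)·L_2 = 0.30 × 0.0423948 = 0.0127184
  P(Z=3)·L_3 = 0.17 × 0.0625 = 0.010625
  P(Z=4)·L_4 = 0.38 × 0.0441 = 0.016758
Evidence: 0.00441698 + 0.0127184 + 0.010625 + 0.016758 = 0.0445184
Responsibility of Group 2: 0.0127184 / 0.0445184 ≈ 0.286

0.286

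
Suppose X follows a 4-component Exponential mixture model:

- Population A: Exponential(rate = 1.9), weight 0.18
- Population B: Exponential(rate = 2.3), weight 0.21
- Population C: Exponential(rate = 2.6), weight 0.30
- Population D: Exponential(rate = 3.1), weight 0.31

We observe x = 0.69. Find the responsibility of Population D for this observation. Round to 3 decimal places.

0.261

P(component k | x) = w_k·f_k(x) / marginal(x), where marginal(x) = Σ_j w_j·f_j(x).
Exponential densities:
  f_A = 0.512146
  f_B = 0.470438
  f_C = 0.432364
  f_D = 0.365095
Multiply by the mixture weights:
  w_A·f_A = 0.18 × 0.512146 = 0.0921862
  w_B·f_B = 0.21 × 0.470438 = 0.098792
  w_C·f_C = 0.30 × 0.432364 = 0.129709
  w_D·f_D = 0.31 × 0.365095 = 0.113179
Denominator: 0.0921862 + 0.098792 + 0.129709 + 0.113179 = 0.433867
Responsibility of Population D: 0.113179 / 0.433867 ≈ 0.261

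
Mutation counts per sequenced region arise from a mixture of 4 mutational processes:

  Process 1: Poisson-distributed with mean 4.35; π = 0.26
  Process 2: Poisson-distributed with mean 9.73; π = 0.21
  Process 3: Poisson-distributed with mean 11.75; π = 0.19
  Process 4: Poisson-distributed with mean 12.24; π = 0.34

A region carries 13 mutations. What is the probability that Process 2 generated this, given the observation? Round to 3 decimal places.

0.200

By Bayes' theorem, P(k | x) = P(Z=k) f_k(x) / Σ_j P(Z=j) f_j(x).
Component likelihoods at x = 13 mutations:
  f_1 = e^(−4.35)·4.35^13/13! = 0.000413903
  f_2 = e^(−9.73)·9.73^13/13! = 0.0669116
  f_3 = e^(−11.75)·11.75^13/13! = 0.103098
  f_4 = e^(−12.24)·12.24^13/13! = 0.107427
Weight by the priors:
  P(Z=1)·f_1 = 0.26 × 0.000413903 = 0.000107615
  P(Z=2)·f_2 = 0.21 × 0.0669116 = 0.0140514
  P(Z=3)·f_3 = 0.19 × 0.103098 = 0.0195887
  P(Z=4)·f_4 = 0.34 × 0.107427 = 0.0365252
Denominator: 0.000107615 + 0.0140514 + 0.0195887 + 0.0365252 = 0.0702729
P(Process 2 | data) = 0.0140514 / 0.0702729 ≈ 0.200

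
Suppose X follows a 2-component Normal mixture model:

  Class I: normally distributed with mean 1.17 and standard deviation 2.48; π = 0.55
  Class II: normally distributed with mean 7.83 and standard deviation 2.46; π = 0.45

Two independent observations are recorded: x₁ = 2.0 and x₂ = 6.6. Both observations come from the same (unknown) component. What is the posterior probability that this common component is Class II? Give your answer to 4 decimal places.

0.3397

By Bayes' theorem, P(k | x) = π_k f_k(x) / Σ_j π_j f_j(x).
Since both observations come from the same component, the likelihood for component k is f_k(x₁)·f_k(x₂).
  p_I = [(1/(2.48·√(2π)))·exp(−(2.0−1.17)²/(2·2.48²)) = 0.160864·exp(-0.05600) = 0.152102] × [0.0146372] = 0.00222636
  p_II = [(1/(2.46·√(2π)))·exp(−(2.0−7.83)²/(2·2.46²)) = 0.162172·exp(-2.80826) = 0.00978057] × [0.143116] = 0.00139976
Weight by the priors:
  π_I·p_I = 0.55 × 0.00222636 = 0.0012245
  π_II·p_II = 0.45 × 0.00139976 = 0.00062989
Normaliser: 0.0012245 + 0.00062989 = 0.00185439
P(Class II | x) ≈ 0.3397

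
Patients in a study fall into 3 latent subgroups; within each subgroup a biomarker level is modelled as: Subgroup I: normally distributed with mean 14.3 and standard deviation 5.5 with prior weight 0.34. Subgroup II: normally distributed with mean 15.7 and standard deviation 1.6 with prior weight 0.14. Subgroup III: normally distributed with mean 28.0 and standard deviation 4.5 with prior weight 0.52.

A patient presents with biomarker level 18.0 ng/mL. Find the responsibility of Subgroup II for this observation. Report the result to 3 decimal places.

The responsibility of component k is π_k f_k(x) divided by Σ_j π_j f_j(x).
Component likelihoods at x = 18.0 ng/mL:
  L_I = 0.0578462
  L_II = 0.0887311
  L_III = 0.00750526
Weight by the priors:
  π_I·L_I = 0.34 × 0.0578462 = 0.0196677
  π_II·L_II = 0.14 × 0.0887311 = 0.0124223
  π_III·L_III = 0.52 × 0.00750526 = 0.00390273
Denominator: 0.0196677 + 0.0124223 + 0.00390273 = 0.0359928
Responsibility of Subgroup II: 0.0124223 / 0.0359928 ≈ 0.345

0.345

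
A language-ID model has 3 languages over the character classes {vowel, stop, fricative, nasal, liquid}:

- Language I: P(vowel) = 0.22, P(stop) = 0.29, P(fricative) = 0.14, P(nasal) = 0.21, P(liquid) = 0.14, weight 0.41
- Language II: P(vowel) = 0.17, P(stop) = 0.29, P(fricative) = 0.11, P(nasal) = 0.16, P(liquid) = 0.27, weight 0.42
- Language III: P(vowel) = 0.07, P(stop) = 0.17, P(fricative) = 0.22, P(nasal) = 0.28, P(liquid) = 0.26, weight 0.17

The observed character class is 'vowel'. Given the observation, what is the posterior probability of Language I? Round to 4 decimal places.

The responsibility of component k is π_k f_k(x) divided by Σ_j π_j f_j(x).
Evaluate each component's likelihood at the observed value:
  p_I = P(vowel | comp) = 0.22
  p_II = P(vowel | comp) = 0.17
  p_III = P(vowel | comp) = 0.07
Multiply by the mixture weights:
  π_I·p_I = 0.41 × 0.22 = 0.0902
  π_II·p_II = 0.42 × 0.17 = 0.0714
  π_III·p_III = 0.17 × 0.07 = 0.0119
Marginal: 0.0902 + 0.0714 + 0.0119 = 0.1735
Responsibility of Language I: 0.0902 / 0.1735 ≈ 0.5199

0.5199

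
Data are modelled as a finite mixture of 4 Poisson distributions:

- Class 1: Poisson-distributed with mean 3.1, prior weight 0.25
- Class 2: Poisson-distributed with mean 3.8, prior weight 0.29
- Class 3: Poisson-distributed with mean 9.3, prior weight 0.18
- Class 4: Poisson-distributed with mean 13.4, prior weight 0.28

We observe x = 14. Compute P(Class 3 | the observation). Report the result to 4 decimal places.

Apply Bayes' rule: the posterior for each component is proportional to its prior times its likelihood at x.
Evaluate each component's likelihood at the observed value:
  f_1 = e^(−3.1)·3.1^14/14! = 3.91149e-06
  f_2 = e^(−3.8)·3.8^14/14! = 3.35925e-05
  f_3 = e^(−9.3)·9.3^14/14! = 0.0379677
  f_4 = e^(−13.4)·13.4^14/14! = 0.104595
Multiply by the mixture weights:
  π_1·f_1 = 0.25 × 3.91149e-06 = 9.77873e-07
  π_2·f_2 = 0.29 × 3.35925e-05 = 9.74184e-06
  π_3·f_3 = 0.18 × 0.0379677 = 0.00683419
  π_4·f_4 = 0.28 × 0.104595 = 0.0292867
Marginal: 9.77873e-07 + 9.74184e-06 + 0.00683419 + 0.0292867 = 0.0361316
So the posterior for Class 3 is 0.00683419 / 0.0361316 ≈ 0.1891.

0.1891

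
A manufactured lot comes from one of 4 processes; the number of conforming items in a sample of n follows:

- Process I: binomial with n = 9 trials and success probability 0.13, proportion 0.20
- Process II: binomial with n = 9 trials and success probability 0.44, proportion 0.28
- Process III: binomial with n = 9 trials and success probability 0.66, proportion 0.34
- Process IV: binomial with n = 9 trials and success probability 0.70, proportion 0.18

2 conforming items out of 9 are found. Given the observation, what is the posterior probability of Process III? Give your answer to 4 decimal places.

Posterior ∝ prior × likelihood, so P(k | x) ∝ P(Z=k) f_k(x); normalise over all components.
Evaluate each component's likelihood at the observed value:
  p_I = C(9,2)·0.13^2·0.87^7 = 36·0.0169·0.377255 = 0.229522
  p_II = C(9,2)·0.44^2·0.56^7 = 36·0.1936·0.0172709 = 0.120372
  p_III = C(9,2)·0.66^2·0.34^7 = 36·0.4356·0.000525234 = 0.0082365
  p_IV = C(9,2)·0.70^2·0.30^7 = 36·0.49·0.0002187 = 0.00385787
Weight by the priors:
  P(Z=I)·p_I = 0.20 × 0.229522 = 0.0459044
  P(Z=II)·p_II = 0.28 × 0.120372 = 0.033704
  P(Z=III)·p_III = 0.34 × 0.0082365 = 0.00280041
  P(Z=IV)·p_IV = 0.18 × 0.00385787 = 0.000694416
Evidence: 0.0459044 + 0.033704 + 0.00280041 + 0.000694416 = 0.0831032
So the posterior for Process III is 0.00280041 / 0.0831032 ≈ 0.0337.

0.0337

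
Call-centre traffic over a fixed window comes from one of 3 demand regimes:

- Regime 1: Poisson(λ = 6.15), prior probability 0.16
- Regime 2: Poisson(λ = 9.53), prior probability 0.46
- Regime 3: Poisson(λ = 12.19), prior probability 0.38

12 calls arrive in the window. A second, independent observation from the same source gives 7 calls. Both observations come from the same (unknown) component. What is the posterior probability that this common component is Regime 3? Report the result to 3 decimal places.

0.288

P(component k | x) = π_k·f_k(x) / marginal(x), where marginal(x) = Σ_j π_j·f_j(x).
Since both observations come from the same component, the likelihood for component k is f_k(x₁)·f_k(x₂).
  f_1 = [0.0130393] × [0.140859] = 0.0018367
  f_2 = [0.0851043] × [0.102895] = 0.00875679
  f_3 = [0.114198] × [0.0403223] = 0.00460472
Unnormalised posteriors:
  π_1·f_1 = 0.16 × 0.0018367 = 0.000293872
  π_2·f_2 = 0.46 × 0.00875679 = 0.00402812
  π_3·f_3 = 0.38 × 0.00460472 = 0.00174979
Evidence: 0.000293872 + 0.00402812 + 0.00174979 = 0.00607179
P(Regime 3 | data) ≈ 0.288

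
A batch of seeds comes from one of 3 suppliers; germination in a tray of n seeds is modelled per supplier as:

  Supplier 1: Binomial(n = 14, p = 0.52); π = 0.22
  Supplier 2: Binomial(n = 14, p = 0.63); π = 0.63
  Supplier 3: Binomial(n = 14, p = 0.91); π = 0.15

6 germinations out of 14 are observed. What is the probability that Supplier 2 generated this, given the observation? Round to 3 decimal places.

0.530

The responsibility of component k is w_k f_k(x) divided by Σ_j w_j f_j(x).
Binomial probabilities:
  p_1 = 0.167304
  p_2 = 0.0659496
  p_3 = 7.34081e-06
Multiply by the mixture weights:
  w_1·p_1 = 0.22 × 0.167304 = 0.0368068
  w_2·p_2 = 0.63 × 0.0659496 = 0.0415483
  w_3·p_3 = 0.15 × 7.34081e-06 = 1.10112e-06
Evidence: 0.0368068 + 0.0415483 + 1.10112e-06 = 0.0783562
So the posterior for Supplier 2 is 0.0415483 / 0.0783562 ≈ 0.530.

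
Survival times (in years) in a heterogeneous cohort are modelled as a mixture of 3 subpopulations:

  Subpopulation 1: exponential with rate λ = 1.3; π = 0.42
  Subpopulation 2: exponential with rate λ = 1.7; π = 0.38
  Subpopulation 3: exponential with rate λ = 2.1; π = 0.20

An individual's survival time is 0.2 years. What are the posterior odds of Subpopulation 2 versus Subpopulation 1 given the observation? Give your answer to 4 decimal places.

1.0922

Since P(k|x) ∝ π_k f_k(x), the posterior odds are π_i f_i(x) / (π_j f_j(x)).
Exponential densities:
  f_1 = 1.3·e^(−1.3·0.2) = 1.3·e^(−0.2600) = 1.00237
  f_2 = 1.7·e^(−1.7·0.2) = 1.7·e^(−0.3400) = 1.21001
  f_3 = 2.1·e^(−2.1·0.2) = 2.1·e^(−0.4200) = 1.3798
Posterior odds = (π_2·f_2) / (π_1·f_1) = (0.38·1.21001) / (0.42·1.00237) = 0.459804 / 0.420994 ≈ 1.0922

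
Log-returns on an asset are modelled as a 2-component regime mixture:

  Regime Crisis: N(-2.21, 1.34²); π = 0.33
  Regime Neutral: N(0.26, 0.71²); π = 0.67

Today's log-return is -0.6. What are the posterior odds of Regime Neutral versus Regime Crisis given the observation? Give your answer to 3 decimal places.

3.787

Since P(k|x) ∝ P(Z=k) f_k(x), the posterior odds are P(Z=i) f_i(x) / (P(Z=j) f_j(x)).
Component likelihoods at x = -0.6:
  p_Crisis = 0.144655
  p_Neutral = 0.269811
0.180774 / 0.0477363 ≈ 3.787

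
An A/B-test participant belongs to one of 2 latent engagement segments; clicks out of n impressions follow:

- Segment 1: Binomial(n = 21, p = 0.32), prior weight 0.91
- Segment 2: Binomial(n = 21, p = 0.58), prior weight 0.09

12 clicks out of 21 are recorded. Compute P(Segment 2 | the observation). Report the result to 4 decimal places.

By Bayes' theorem, P(k | x) = P(Z=k) f_k(x) / Σ_j P(Z=j) f_j(x).
Component likelihoods at x = 12 clicks out of 21:
  p_1 = 0.0105347
  p_2 = 0.17323
Prior × likelihood for each component:
  P(Z=1)·p_1 = 0.91 × 0.0105347 = 0.00958661
  P(Z=2)·p_2 = 0.09 × 0.17323 = 0.0155907
Sum: 0.00958661 + 0.0155907 = 0.0251773
So the posterior for Segment 2 is 0.0155907 / 0.0251773 ≈ 0.6192.

0.6192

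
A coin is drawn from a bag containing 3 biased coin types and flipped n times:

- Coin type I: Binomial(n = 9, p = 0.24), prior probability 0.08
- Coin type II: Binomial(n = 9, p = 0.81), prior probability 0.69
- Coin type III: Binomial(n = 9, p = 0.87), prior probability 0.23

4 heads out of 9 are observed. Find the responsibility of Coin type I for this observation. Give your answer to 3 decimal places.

0.462

Posterior ∝ prior × likelihood, so P(k | x) ∝ w_k f_k(x); normalise over all components.
Binomial probabilities:
  p_I = 0.105995
  p_II = 0.0134301
  p_III = 0.00268018
Multiply by the mixture weights:
  w_I·p_I = 0.08 × 0.105995 = 0.00847956
  w_II·p_II = 0.69 × 0.0134301 = 0.00926676
  w_III·p_III = 0.23 × 0.00268018 = 0.000616442
Sum: 0.00847956 + 0.00926676 + 0.000616442 = 0.0183628
So the posterior for Coin type I is 0.00847956 / 0.0183628 ≈ 0.462.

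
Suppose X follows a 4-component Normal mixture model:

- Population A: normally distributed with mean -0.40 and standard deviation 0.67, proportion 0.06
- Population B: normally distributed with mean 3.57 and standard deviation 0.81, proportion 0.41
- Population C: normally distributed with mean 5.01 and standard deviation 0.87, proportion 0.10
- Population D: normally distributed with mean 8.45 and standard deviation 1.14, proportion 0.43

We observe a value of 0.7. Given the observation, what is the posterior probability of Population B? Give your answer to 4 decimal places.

The responsibility of component k is π_k f_k(x) divided by Σ_j π_j f_j(x).
Evaluate each component's likelihood at the observed value:
  p_A = 0.15471
  p_B = 0.000925306
  p_C = 2.14827e-06
  p_D = 3.22327e-11
Prior × likelihood for each component:
  π_A·p_A = 0.06 × 0.15471 = 0.00928263
  π_B·p_B = 0.41 × 0.000925306 = 0.000379376
  π_C·p_C = 0.10 × 2.14827e-06 = 2.14827e-07
  π_D·p_D = 0.43 × 3.22327e-11 = 1.38601e-11
Denominator: 0.00928263 + 0.000379376 + 2.14827e-07 + 1.38601e-11 = 0.00966222
P(Population B | x) = 0.000379376 / 0.00966222 ≈ 0.0393

0.0393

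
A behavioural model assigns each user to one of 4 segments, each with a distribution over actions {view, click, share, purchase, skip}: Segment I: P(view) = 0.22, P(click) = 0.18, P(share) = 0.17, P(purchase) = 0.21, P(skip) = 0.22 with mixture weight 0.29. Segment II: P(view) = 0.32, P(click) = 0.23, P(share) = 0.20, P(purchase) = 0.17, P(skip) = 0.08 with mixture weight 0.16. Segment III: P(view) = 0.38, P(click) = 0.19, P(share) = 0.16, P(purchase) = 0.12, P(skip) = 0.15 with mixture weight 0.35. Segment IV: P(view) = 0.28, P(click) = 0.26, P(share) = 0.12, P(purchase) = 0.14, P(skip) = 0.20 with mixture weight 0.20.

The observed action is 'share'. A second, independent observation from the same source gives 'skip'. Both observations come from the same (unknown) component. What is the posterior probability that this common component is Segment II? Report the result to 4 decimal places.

Apply Bayes' rule: the posterior for each component is proportional to its prior times its likelihood at x.
Since both observations come from the same component, the likelihood for component k is f_k(x₁)·f_k(x₂).
  f_I = [0.17] × [0.22] = 0.0374
  f_II = [0.2] × [0.08] = 0.016
  f_III = [0.16] × [0.15] = 0.024
  f_IV = [0.12] × [0.2] = 0.024
Unnormalised posteriors:
  π_I·f_I = 0.29 × 0.0374 = 0.010846
  π_II·f_II = 0.16 × 0.016 = 0.00256
  π_III·f_III = 0.35 × 0.024 = 0.0084
  π_IV·f_IV = 0.20 × 0.024 = 0.0048
Normaliser: 0.010846 + 0.00256 + 0.0084 + 0.0048 = 0.026606
Responsibility of Segment II: 0.00256 / 0.026606 ≈ 0.0962

0.0962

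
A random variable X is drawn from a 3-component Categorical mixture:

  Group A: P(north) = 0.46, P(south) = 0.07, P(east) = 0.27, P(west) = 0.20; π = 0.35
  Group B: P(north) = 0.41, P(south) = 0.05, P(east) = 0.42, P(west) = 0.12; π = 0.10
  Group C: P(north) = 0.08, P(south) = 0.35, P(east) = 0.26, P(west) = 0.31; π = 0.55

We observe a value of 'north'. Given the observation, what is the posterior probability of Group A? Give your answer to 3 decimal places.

The responsibility of component k is P(Z=k) f_k(x) divided by Σ_j P(Z=j) f_j(x).
Evaluate each component's likelihood at the observed value:
  f_A = P(north | comp) = 0.46
  f_B = P(north | comp) = 0.41
  f_C = P(north | comp) = 0.08
Prior × likelihood for each component:
  P(Z=A)·f_A = 0.35 × 0.46 = 0.161
  P(Z=B)·f_B = 0.10 × 0.41 = 0.041
  P(Z=C)·f_C = 0.55 × 0.08 = 0.044
Normaliser: 0.161 + 0.041 + 0.044 = 0.246
P(Group A | data) ≈ 0.654

0.654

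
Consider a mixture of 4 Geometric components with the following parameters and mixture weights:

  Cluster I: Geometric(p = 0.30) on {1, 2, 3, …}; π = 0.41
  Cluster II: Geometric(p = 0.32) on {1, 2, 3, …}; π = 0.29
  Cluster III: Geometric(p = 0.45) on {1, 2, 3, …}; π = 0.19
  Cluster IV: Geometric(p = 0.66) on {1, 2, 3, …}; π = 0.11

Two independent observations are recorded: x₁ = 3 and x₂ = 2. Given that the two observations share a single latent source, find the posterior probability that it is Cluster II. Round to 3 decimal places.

0.308

Posterior ∝ prior × likelihood, so P(k | x) ∝ P(Z=k) f_k(x); normalise over all components.
Since both observations come from the same component, the likelihood for component k is f_k(x₁)·f_k(x₂).
  f_I = [0.30·(1−0.30)^2 = 0.30·0.49 = 0.147] × [0.21] = 0.03087
  f_II = [0.32·(1−0.32)^2 = 0.32·0.4624 = 0.147968] × [0.2176] = 0.0321978
  f_III = [0.45·(1−0.45)^2 = 0.45·0.3025 = 0.136125] × [0.2475] = 0.0336909
  f_IV = [0.66·(1−0.66)^2 = 0.66·0.1156 = 0.076296] × [0.2244] = 0.0171208
Weight by the priors:
  P(Z=I)·f_I = 0.41 × 0.03087 = 0.0126567
  P(Z=II)·f_II = 0.29 × 0.0321978 = 0.00933737
  P(Z=III)·f_III = 0.19 × 0.0336909 = 0.00640128
  P(Z=IV)·f_IV = 0.11 × 0.0171208 = 0.00188329
Normaliser: 0.0126567 + 0.00933737 + 0.00640128 + 0.00188329 = 0.0302786
So the posterior for Cluster II is 0.00933737 / 0.0302786 ≈ 0.308.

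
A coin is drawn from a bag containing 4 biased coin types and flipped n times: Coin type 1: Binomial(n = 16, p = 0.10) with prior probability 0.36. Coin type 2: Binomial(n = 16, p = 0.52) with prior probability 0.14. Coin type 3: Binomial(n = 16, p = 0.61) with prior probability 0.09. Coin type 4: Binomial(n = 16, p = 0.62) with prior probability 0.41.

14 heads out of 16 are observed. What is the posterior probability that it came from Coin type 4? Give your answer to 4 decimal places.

0.8126

The responsibility of component k is π_k f_k(x) divided by Σ_j π_j f_j(x).
Evaluate each component's likelihood at the observed value:
  f_1 = 9.72e-13
  f_2 = 0.0029222
  f_3 = 0.0180272
  f_4 = 0.0214898
Unnormalised posteriors:
  π_1·f_1 = 0.36 × 9.72e-13 = 3.4992e-13
  π_2·f_2 = 0.14 × 0.0029222 = 0.000409109
  π_3·f_3 = 0.09 × 0.0180272 = 0.00162245
  π_4·f_4 = 0.41 × 0.0214898 = 0.00881081
Normaliser: 3.4992e-13 + 0.000409109 + 0.00162245 + 0.00881081 = 0.0108424
Responsibility of Coin type 4: 0.00881081 / 0.0108424 ≈ 0.8126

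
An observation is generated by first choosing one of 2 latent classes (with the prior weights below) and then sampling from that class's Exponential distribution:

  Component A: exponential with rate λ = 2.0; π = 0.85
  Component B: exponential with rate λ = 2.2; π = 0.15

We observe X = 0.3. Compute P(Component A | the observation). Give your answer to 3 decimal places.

0.845

The responsibility of component k is w_k f_k(x) divided by Σ_j w_j f_j(x).
Evaluate each component's likelihood at the observed value:
  L_A = 2.0·e^(−2.0·0.3) = 2.0·e^(−0.6000) = 1.09762
  L_B = 2.2·e^(−2.2·0.3) = 2.2·e^(−0.6600) = 1.13707
Unnormalised posteriors:
  w_A·L_A = 0.85 × 1.09762 = 0.93298
  w_B·L_B = 0.15 × 1.13707 = 0.170561
Sum: 0.93298 + 0.170561 = 1.10354
P(Component A | the observation) ≈ 0.845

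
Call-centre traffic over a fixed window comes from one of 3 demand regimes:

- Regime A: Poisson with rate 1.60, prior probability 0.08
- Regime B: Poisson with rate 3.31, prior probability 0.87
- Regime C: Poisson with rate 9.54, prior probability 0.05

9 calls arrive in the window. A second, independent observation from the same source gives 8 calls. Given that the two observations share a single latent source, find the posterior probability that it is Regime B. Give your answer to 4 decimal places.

Apply Bayes' rule: the posterior for each component is proportional to its prior times its likelihood at x.
Since both observations come from the same component, the likelihood for component k is f_k(x₁)·f_k(x₂).
  L_A = [3.82336e-05] × [0.000215064] = 8.22269e-09
  L_B = [0.00479926] × [0.0130493] = 6.26272e-05
  L_C = [0.129719] × [0.122376] = 0.0158745
Weight by the priors:
  π_A·L_A = 0.08 × 8.22269e-09 = 6.57815e-10
  π_B·L_B = 0.87 × 6.26272e-05 = 5.44856e-05
  π_C·L_C = 0.05 × 0.0158745 = 0.000793725
Sum: 6.57815e-10 + 5.44856e-05 + 0.000793725 = 0.000848211
Responsibility of Regime B: 5.44856e-05 / 0.000848211 ≈ 0.0642

0.0642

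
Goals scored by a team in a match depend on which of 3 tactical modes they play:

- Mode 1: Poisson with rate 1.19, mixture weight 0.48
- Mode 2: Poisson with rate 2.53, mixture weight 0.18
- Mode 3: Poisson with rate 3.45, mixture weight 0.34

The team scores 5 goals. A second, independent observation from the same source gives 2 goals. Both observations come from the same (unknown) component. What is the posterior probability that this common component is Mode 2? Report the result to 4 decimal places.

P(component k | x) = P(Z=k)·f_k(x) / marginal(x), where marginal(x) = Σ_j P(Z=j)·f_j(x).
Since both observations come from the same component, the likelihood for component k is f_k(x₁)·f_k(x₂).
  L_1 = [0.00604983] × [0.215404] = 0.00130316
  L_2 = [0.0688108] × [0.254945] = 0.0175429
  L_3 = [0.1293] × [0.188926] = 0.0244281
Unnormalised posteriors:
  P(Z=1)·L_1 = 0.48 × 0.00130316 = 0.000625515
  P(Z=2)·L_2 = 0.18 × 0.0175429 = 0.00315773
  P(Z=3)·L_3 = 0.34 × 0.0244281 = 0.00830557
Evidence: 0.000625515 + 0.00315773 + 0.00830557 = 0.0120888
Responsibility of Mode 2: 0.00315773 / 0.0120888 ≈ 0.2612

0.2612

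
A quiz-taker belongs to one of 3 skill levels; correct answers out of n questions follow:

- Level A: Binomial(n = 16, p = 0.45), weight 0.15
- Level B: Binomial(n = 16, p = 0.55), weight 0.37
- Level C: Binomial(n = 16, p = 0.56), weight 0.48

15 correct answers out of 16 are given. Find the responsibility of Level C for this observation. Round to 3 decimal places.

The responsibility of component k is π_k f_k(x) divided by Σ_j π_j f_j(x).
Binomial probabilities:
  f_A = C(16,15)·0.45^15·0.55^1 = 16·6.2833e-06·0.55 = 5.5293e-05
  f_B = C(16,15)·0.55^15·0.45^1 = 16·0.000127479·0.45 = 0.000917852
  f_C = C(16,15)·0.56^15·0.44^1 = 16·0.00016704·0.44 = 0.00117596
Prior × likelihood for each component:
  π_A·f_A = 0.15 × 5.5293e-05 = 8.29395e-06
  π_B·f_B = 0.37 × 0.000917852 = 0.000339605
  π_C·f_C = 0.48 × 0.00117596 = 0.000564461
Sum: 8.29395e-06 + 0.000339605 + 0.000564461 = 0.000912361
P(Level C | 15 correct answers out of 16) ≈ 0.619

0.619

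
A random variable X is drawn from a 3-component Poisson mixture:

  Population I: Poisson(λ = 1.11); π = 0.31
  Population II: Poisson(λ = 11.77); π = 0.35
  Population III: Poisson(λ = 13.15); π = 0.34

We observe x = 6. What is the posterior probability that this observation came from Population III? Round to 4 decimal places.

0.3165

By Bayes' theorem, P(k | x) = π_k f_k(x) / Σ_j π_j f_j(x).
Component likelihoods at x = 6:
  L_I = e^(−1.11)·1.11^6/6! = 0.000856128
  L_II = e^(−11.77)·11.77^6/6! = 0.0285549
  L_III = e^(−13.15)·13.15^6/6! = 0.0139717
Weight by the priors:
  π_I·L_I = 0.31 × 0.000856128 = 0.0002654
  π_II·L_II = 0.35 × 0.0285549 = 0.00999421
  π_III·L_III = 0.34 × 0.0139717 = 0.00475038
Evidence: 0.0002654 + 0.00999421 + 0.00475038 = 0.01501
So the posterior for Population III is 0.00475038 / 0.01501 ≈ 0.3165.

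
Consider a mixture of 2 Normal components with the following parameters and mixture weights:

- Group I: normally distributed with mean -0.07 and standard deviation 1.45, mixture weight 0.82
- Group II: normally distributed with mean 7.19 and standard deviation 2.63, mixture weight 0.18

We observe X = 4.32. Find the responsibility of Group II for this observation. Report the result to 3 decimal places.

0.867

The responsibility of component k is π_k f_k(x) divided by Σ_j π_j f_j(x).
Component likelihoods at x = 4.32:
  f_I = (1/(1.45·√(2π)))·exp(−(4.32−-0.07)²/(2·1.45²)) = 0.275133·exp(-4.58314) = 0.00281261
  f_II = (1/(2.63·√(2π)))·exp(−(4.32−7.19)²/(2·2.63²)) = 0.151689·exp(-0.59542) = 0.083631
Multiply by the mixture weights:
  π_I·f_I = 0.82 × 0.00281261 = 0.00230634
  π_II·f_II = 0.18 × 0.083631 = 0.0150536
Sum: 0.00230634 + 0.0150536 = 0.0173599
P(Group II | the observation) ≈ 0.867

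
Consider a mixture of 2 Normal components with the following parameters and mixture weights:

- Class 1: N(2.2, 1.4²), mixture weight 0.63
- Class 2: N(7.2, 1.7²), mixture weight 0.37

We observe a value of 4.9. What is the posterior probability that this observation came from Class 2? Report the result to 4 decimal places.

The responsibility of component k is P(Z=k) f_k(x) divided by Σ_j P(Z=j) f_j(x).
Component likelihoods at x = 4.9:
  L_1 = (1/(1.4·√(2π)))·exp(−(4.9−2.2)²/(2·1.4²)) = 0.284959·exp(-1.85969) = 0.0443739
  L_2 = (1/(1.7·√(2π)))·exp(−(4.9−7.2)²/(2·1.7²)) = 0.234672·exp(-0.91522) = 0.0939689
Prior × likelihood for each component:
  P(Z=1)·L_1 = 0.63 × 0.0443739 = 0.0279555
  P(Z=2)·L_2 = 0.37 × 0.0939689 = 0.0347685
Marginal: 0.0279555 + 0.0347685 = 0.062724
Responsibility of Class 2: 0.0347685 / 0.062724 ≈ 0.5543

0.5543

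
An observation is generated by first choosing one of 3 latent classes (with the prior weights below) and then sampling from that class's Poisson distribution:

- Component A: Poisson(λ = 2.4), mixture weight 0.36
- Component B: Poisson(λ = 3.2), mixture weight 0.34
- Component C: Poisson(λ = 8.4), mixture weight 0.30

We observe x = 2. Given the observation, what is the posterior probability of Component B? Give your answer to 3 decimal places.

0.424

The responsibility of component k is π_k f_k(x) divided by Σ_j π_j f_j(x).
Evaluate each component's likelihood at the observed value:
  f_A = 0.261268
  f_B = 0.208702
  f_C = 0.00793332
Weight by the priors:
  π_A·f_A = 0.36 × 0.261268 = 0.0940564
  π_B·f_B = 0.34 × 0.208702 = 0.0709588
  π_C·f_C = 0.30 × 0.00793332 = 0.00238
Sum: 0.0940564 + 0.0709588 + 0.00238 = 0.167395
P(Component B | the observation) = 0.0709588 / 0.167395 ≈ 0.424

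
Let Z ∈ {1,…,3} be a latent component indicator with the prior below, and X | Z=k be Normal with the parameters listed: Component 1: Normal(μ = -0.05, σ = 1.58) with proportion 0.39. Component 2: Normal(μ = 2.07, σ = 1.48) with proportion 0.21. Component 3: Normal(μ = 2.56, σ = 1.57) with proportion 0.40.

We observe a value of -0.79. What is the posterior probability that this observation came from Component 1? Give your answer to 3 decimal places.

By Bayes' theorem, P(k | x) = π_k f_k(x) / Σ_j π_j f_j(x).
Component likelihoods at x = -0.79:
  p_1 = 0.226267
  p_2 = 0.0416636
  p_3 = 0.0260829
Unnormalised posteriors:
  π_1·p_1 = 0.39 × 0.226267 = 0.088244
  π_2·p_2 = 0.21 × 0.0416636 = 0.00874935
  π_3·p_3 = 0.40 × 0.0260829 = 0.0104332
Denominator: 0.088244 + 0.00874935 + 0.0104332 = 0.107426
Responsibility of Component 1: 0.088244 / 0.107426 ≈ 0.821

0.821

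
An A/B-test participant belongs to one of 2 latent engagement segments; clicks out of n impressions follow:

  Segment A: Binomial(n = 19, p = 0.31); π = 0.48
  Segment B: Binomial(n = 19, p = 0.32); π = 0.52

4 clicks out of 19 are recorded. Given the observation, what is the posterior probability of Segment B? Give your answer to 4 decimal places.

0.4970

By Bayes' theorem, P(k | x) = π_k f_k(x) / Σ_j π_j f_j(x).
Binomial probabilities:
  L_A = 0.136952
  L_B = 0.124916
Unnormalised posteriors:
  π_A·L_A = 0.48 × 0.136952 = 0.0657367
  π_B·L_B = 0.52 × 0.124916 = 0.0649562
Sum: 0.0657367 + 0.0649562 = 0.130693
Responsibility of Segment B: 0.0649562 / 0.130693 ≈ 0.4970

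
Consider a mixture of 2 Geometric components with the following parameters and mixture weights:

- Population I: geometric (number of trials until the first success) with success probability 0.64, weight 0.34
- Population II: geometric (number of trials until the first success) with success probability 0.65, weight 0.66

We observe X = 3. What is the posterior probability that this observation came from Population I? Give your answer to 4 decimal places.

P(component k | x) = w_k·f_k(x) / marginal(x), where marginal(x) = Σ_j w_j·f_j(x).
Component likelihoods at x = 3:
  f_I = 0.082944
  f_II = 0.079625
Multiply by the mixture weights:
  w_I·f_I = 0.34 × 0.082944 = 0.028201
  w_II·f_II = 0.66 × 0.079625 = 0.0525525
Evidence: 0.028201 + 0.0525525 = 0.0807535
P(Population I | data) = 0.028201 / 0.0807535 ≈ 0.3492

0.3492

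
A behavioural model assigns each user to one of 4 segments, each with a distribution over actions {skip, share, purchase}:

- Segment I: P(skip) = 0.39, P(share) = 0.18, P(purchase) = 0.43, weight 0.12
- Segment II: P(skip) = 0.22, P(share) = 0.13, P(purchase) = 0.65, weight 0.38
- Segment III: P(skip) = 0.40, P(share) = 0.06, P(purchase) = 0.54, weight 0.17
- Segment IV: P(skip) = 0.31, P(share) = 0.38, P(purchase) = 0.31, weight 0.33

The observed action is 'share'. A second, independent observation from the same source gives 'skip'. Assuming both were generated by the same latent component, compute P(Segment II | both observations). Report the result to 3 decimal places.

0.175

Posterior ∝ prior × likelihood, so P(k | x) ∝ π_k f_k(x); normalise over all components.
Since both observations come from the same component, the likelihood for component k is f_k(x₁)·f_k(x₂).
  p_I = [P(share | comp) = 0.18] × [0.39] = 0.0702
  p_II = [P(share | comp) = 0.13] × [0.22] = 0.0286
  p_III = [P(share | comp) = 0.06] × [0.4] = 0.024
  p_IV = [P(share | comp) = 0.38] × [0.31] = 0.1178
Multiply by the mixture weights:
  π_I·p_I = 0.12 × 0.0702 = 0.008424
  π_II·p_II = 0.38 × 0.0286 = 0.010868
  π_III·p_III = 0.17 × 0.024 = 0.00408
  π_IV·p_IV = 0.33 × 0.1178 = 0.038874
Normaliser: 0.008424 + 0.010868 + 0.00408 + 0.038874 = 0.062246
So the posterior for Segment II is 0.010868 / 0.062246 ≈ 0.175.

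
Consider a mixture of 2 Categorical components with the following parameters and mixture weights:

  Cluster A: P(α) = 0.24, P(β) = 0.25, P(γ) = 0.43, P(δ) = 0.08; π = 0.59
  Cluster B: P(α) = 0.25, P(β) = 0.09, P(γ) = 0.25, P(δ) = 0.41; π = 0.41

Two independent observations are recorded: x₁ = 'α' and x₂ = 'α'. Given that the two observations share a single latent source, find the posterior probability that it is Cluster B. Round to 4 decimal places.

Apply Bayes' rule: the posterior for each component is proportional to its prior times its likelihood at x.
Since both observations come from the same component, the likelihood for component k is f_k(x₁)·f_k(x₂).
  L_A = [0.24] × [0.24] = 0.0576
  L_B = [0.25] × [0.25] = 0.0625
Unnormalised posteriors:
  P(Z=A)·L_A = 0.59 × 0.0576 = 0.033984
  P(Z=B)·L_B = 0.41 × 0.0625 = 0.025625
Sum: 0.033984 + 0.025625 = 0.059609
So the posterior for Cluster B is 0.025625 / 0.059609 ≈ 0.4299.

0.4299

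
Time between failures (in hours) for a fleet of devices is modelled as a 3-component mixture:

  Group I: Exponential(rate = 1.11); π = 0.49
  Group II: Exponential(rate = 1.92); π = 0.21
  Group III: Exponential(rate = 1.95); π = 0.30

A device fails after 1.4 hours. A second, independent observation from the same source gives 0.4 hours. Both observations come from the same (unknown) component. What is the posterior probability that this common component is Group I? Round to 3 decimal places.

0.583

Posterior ∝ prior × likelihood, so P(k | x) ∝ w_k f_k(x); normalise over all components.
Since both observations come from the same component, the likelihood for component k is f_k(x₁)·f_k(x₂).
  p_I = [1.11·e^(−1.11·1.4) = 1.11·e^(−1.5540) = 0.234655] × [0.712027] = 0.16708
  p_II = [1.92·e^(−1.92·1.4) = 1.92·e^(−2.6880) = 0.130592] × [0.890765] = 0.116327
  p_III = [1.95·e^(−1.95·1.4) = 1.95·e^(−2.7300) = 0.127178] × [0.893892] = 0.113683
Weight by the priors:
  w_I·p_I = 0.49 × 0.16708 = 0.0818694
  w_II·p_II = 0.21 × 0.116327 = 0.0244287
  w_III·p_III = 0.30 × 0.113683 = 0.0341049
Normaliser: 0.0818694 + 0.0244287 + 0.0341049 = 0.140403
Responsibility of Group I: 0.0818694 / 0.140403 ≈ 0.583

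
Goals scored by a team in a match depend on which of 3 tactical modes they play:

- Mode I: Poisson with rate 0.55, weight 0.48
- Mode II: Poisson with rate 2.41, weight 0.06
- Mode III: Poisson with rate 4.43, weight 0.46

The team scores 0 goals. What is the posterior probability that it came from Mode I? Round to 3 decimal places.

0.962

Apply Bayes' rule: the posterior for each component is proportional to its prior times its likelihood at x.
Poisson probabilities:
  L_I = 0.57695
  L_II = 0.0898153
  L_III = 0.0119145
Weight by the priors:
  w_I·L_I = 0.48 × 0.57695 = 0.276936
  w_II·L_II = 0.06 × 0.0898153 = 0.00538892
  w_III·L_III = 0.46 × 0.0119145 = 0.00548067
Denominator: 0.276936 + 0.00538892 + 0.00548067 = 0.287805
P(Mode I | data) ≈ 0.962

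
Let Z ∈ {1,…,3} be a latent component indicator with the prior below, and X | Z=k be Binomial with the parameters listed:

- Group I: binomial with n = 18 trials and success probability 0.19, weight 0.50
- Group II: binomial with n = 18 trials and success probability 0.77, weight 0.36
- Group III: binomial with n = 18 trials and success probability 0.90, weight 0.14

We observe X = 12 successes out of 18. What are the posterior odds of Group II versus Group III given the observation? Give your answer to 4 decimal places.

58.5491

Since P(k|x) ∝ P(Z=k) f_k(x), the posterior odds are P(Z=i) f_i(x) / (P(Z=j) f_j(x)).
Evaluate each component's likelihood at the observed value:
  p_I = 1.16045e-05
  p_II = 0.119379
  p_III = 0.00524302
Posterior odds = (P(Z=II)·p_II) / (P(Z=III)·p_III) = (0.36·0.119379) / (0.14·0.00524302) = 0.0429764 / 0.000734023 ≈ 58.5491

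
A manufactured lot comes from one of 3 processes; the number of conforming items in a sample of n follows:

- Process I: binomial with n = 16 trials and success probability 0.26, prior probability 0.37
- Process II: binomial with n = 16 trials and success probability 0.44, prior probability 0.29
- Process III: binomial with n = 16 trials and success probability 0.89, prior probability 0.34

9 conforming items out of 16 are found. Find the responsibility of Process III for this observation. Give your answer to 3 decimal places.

P(component k | x) = π_k·f_k(x) / marginal(x), where marginal(x) = Σ_j π_j·f_j(x).
Component likelihoods at x = 9 conforming items out of 16:
  p_I = 0.00754759
  p_II = 0.122128
  p_III = 0.000781061
Weight by the priors:
  π_I·p_I = 0.37 × 0.00754759 = 0.00279261
  π_II·p_II = 0.29 × 0.122128 = 0.0354172
  π_III·p_III = 0.34 × 0.000781061 = 0.000265561
Marginal: 0.00279261 + 0.0354172 + 0.000265561 = 0.0384754
P(Process III | the observation) = 0.000265561 / 0.0384754 ≈ 0.007

0.007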